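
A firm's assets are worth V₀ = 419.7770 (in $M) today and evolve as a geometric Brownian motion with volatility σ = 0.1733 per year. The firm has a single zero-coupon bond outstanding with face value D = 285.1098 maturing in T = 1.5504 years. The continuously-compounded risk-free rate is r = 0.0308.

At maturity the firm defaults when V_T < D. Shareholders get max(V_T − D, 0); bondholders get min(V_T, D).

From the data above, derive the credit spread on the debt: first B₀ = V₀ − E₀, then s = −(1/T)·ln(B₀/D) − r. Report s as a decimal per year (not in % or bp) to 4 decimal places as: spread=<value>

With assets at 419.7770 and a single debt payment of 285.1098 at 1.5504 years:
d₁ = [ln(V₀/D) + (r + σ²/2)T] / (σ√T)
   = [ln(419.7770/285.1098) + (0.0308 + 0.5·0.1733²)·1.5504] / (0.1733·√1.5504)
   = [0.386849 + 0.071034] / 0.215785 = 2.121945
d₂ = d₁ − σ√T = 2.121945 − 0.215785 = 1.906160
N(d₁) = 0.983079,  N(d₂) = 0.971685,  e^(−rT) = 0.953370
E₀ = V₀·N(d₁) − D·e^(−rT)·N(d₂)
   = 419.7770·0.983079 − 285.1098·0.953370·0.971685 = 148.555143
B₀ = V₀ − E₀ = 419.7770 − 148.555143 = 271.221857
spread = −(1/T)·ln(B₀/D) − r = −(1/1.5504)·ln(271.221857/285.1098) − 0.0308 = 0.00140925

spread=0.0014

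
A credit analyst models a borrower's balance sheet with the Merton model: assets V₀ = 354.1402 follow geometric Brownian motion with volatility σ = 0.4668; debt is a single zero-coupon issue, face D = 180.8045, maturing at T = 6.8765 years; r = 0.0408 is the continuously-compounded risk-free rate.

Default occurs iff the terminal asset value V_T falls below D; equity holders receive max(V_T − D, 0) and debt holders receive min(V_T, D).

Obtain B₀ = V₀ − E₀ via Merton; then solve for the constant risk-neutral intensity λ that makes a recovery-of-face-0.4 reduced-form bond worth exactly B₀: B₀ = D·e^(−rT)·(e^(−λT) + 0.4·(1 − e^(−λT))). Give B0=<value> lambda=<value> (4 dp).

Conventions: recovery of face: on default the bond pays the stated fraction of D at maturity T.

B0=106.4174 lambda=0.0667

Apply the equity-as-call identities (strike 180.8045, horizon 6.8765 years):
d₁ = [ln(V₀/D) + (r + σ²/2)T] / (σ√T)
   = [ln(354.1402/180.8045) + (0.0408 + 0.5·0.4668²)·6.8765] / (0.4668·√6.8765)
   = [0.672277 + 1.029764] / 1.224093 = 1.390450
d₂ = d₁ − σ√T = 1.390450 − 1.224093 = 0.166356
N(d₁) = 0.917804,  N(d₂) = 0.566062,  e^(−rT) = 0.755360
E₀ = V₀·N(d₁) − D·e^(−rT)·N(d₂)
   = 354.1402·0.917804 − 180.8045·0.755360·0.566062 = 247.722802
B₀ = V₀ − E₀ = 354.1402 − 247.722802 = 106.417398
e^(−λT) = (B₀·e^(rT)/D − 0.4)/(1 − 0.4) = (106.4174·1.323873/180.8045 − 0.4)/0.6 = 0.63200193
λ = −ln(0.63200193)/6.8765 = 0.066729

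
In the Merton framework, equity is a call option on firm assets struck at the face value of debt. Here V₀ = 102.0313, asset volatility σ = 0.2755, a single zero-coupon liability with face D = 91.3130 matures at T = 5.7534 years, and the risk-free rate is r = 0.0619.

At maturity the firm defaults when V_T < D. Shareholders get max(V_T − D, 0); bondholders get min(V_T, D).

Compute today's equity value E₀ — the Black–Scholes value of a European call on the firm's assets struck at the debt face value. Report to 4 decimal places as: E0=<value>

E0=45.3872

Equity is a call on the firm's assets struck at D = 91.3130:
d₁ = [ln(V₀/D) + (r + σ²/2)T] / (σ√T)
   = [ln(102.0313/91.3130) + (0.0619 + 0.5·0.2755²)·5.7534] / (0.2755·√5.7534)
   = [0.110986 + 0.574478] / 0.660821 = 1.037292
d₂ = d₁ − σ√T = 1.037292 − 0.660821 = 0.376471
N(d₁) = 0.850200,  N(d₂) = 0.646716,  e^(−rT) = 0.700378
E₀ = V₀·N(d₁) − D·e^(−rT)·N(d₂)
   = 102.0313·0.850200 − 91.3130·0.700378·0.646716 = 45.387173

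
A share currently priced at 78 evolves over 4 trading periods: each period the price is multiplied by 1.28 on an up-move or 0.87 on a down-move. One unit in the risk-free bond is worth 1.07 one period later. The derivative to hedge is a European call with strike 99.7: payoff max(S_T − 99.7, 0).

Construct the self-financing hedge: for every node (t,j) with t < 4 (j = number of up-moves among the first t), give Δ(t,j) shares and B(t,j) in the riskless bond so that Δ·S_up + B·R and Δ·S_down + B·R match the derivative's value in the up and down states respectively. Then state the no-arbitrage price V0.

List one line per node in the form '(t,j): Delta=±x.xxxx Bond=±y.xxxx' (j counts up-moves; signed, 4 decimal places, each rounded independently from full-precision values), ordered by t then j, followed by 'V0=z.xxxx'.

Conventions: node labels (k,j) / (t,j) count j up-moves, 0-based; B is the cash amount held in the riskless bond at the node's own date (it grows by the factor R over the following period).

Risk-neutral probability p* = (R−d)/(u−d) = (1.07−0.87)/(1.28−0.87) = 0.4878.
Payoffs at expiry: V(4,0)=0.0000, V(4,1)=0.0000, V(4,2)=0.0000, V(4,3)=42.6127, V(4,4)=109.6797
(3,0): S=51.3632. Δ = (V_up−V_dn)/(S_up−S_dn) = (0.0000−0.0000)/(65.7449−44.6860) = 0.0000. V = [p*·0.0000 + (1−p*)·0.0000]/1.07 = 0.0000. B = V − Δ·S = 0.0000.
(3,1): S=75.5689. Δ = (V_up−V_dn)/(S_up−S_dn) = (0.0000−0.0000)/(96.7282−65.7449) = 0.0000. V = [p*·0.0000 + (1−p*)·0.0000]/1.07 = 0.0000. B = V − Δ·S = 0.0000.
(3,2): S=111.1818. Δ = (V_up−V_dn)/(S_up−S_dn) = (42.6127−0.0000)/(142.3127−96.7282) = 0.9348. V = [p*·42.6127 + (1−p*)·0.0000]/1.07 = 19.4268. B = V − Δ·S = -84.5067.
(3,3): S=163.5779. Δ = (V_up−V_dn)/(S_up−S_dn) = (109.6797−42.6127)/(209.3797−142.3127) = 1.0000. V = [p*·109.6797 + (1−p*)·42.6127]/1.07 = 70.4003. B = V − Δ·S = -93.1776.
(2,0): S=59.0382. Δ = (V_up−V_dn)/(S_up−S_dn) = (0.0000−0.0000)/(75.5689−51.3632) = 0.0000. V = [p*·0.0000 + (1−p*)·0.0000]/1.07 = 0.0000. B = V − Δ·S = 0.0000.
(2,1): S=86.8608. Δ = (V_up−V_dn)/(S_up−S_dn) = (19.4268−0.0000)/(111.1818−75.5689) = 0.5455. V = [p*·19.4268 + (1−p*)·0.0000]/1.07 = 8.8565. B = V − Δ·S = -38.5260.
(2,2): S=127.7952. Δ = (V_up−V_dn)/(S_up−S_dn) = (70.4003−19.4268)/(163.5779−111.1818) = 0.9728. V = [p*·70.4003 + (1−p*)·19.4268]/1.07 = 41.3943. B = V − Δ·S = -82.9312.
(1,0): S=67.8600. Δ = (V_up−V_dn)/(S_up−S_dn) = (8.8565−0.0000)/(86.8608−59.0382) = 0.3183. V = [p*·8.8565 + (1−p*)·0.0000]/1.07 = 4.0376. B = V − Δ·S = -17.5637.
(1,1): S=99.8400. Δ = (V_up−V_dn)/(S_up−S_dn) = (41.3943−8.8565)/(127.7952−86.8608) = 0.7949. V = [p*·41.3943 + (1−p*)·8.8565]/1.07 = 23.1109. B = V − Δ·S = -56.2496.
(0,0): S=78.0000. Δ = (V_up−V_dn)/(S_up−S_dn) = (23.1109−4.0376)/(99.8400−67.8600) = 0.5964. V = [p*·23.1109 + (1−p*)·4.0376]/1.07 = 12.4688. B = V − Δ·S = -34.0513.
Check: Δ(0,0)·S0 + B(0,0) = 12.4688 = V0.

(0,0): Delta=0.5964 Bond=-34.0513
(1,0): Delta=0.3183 Bond=-17.5637
(1,1): Delta=0.7949 Bond=-56.2496
(2,0): Delta=0.0000 Bond=0.0000
(2,1): Delta=0.5455 Bond=-38.5260
(2,2): Delta=0.9728 Bond=-82.9312
(3,0): Delta=0.0000 Bond=0.0000
(3,1): Delta=0.0000 Bond=0.0000
(3,2): Delta=0.9348 Bond=-84.5067
(3,3): Delta=1.0000 Bond=-93.1776
V0=12.4688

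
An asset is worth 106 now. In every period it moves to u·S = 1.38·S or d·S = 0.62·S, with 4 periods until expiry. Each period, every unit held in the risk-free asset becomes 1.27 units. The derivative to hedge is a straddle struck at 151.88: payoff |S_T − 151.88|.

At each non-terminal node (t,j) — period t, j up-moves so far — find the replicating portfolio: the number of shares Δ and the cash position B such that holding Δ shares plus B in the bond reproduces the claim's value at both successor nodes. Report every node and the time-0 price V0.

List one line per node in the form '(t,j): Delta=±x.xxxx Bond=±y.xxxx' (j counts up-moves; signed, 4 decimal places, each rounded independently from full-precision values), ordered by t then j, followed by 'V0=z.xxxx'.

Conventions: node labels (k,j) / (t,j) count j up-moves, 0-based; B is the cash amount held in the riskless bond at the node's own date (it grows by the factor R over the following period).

No-arbitrage ⇒ martingale measure with p* = (R−d)/(u−d) = 0.8553.
Terminal payoffs: V(4,0)=136.2171, V(4,1)=117.0174, V(4,2)=74.2826, V(4,3)=20.8369, V(4,4)=232.5544
  t=3,j=0: stock 25.2628 → up 34.8626 (V=117.0174), down 15.6629 (V=136.2171). Price 94.3278; hedge Δ=-1.0000, bond B=119.5906.
  t=3,j=1: stock 56.2300 → up 77.5974 (V=74.2826), down 34.8626 (V=117.0174). Price 63.3605; hedge Δ=-1.0000, bond B=119.5906.
  t=3,j=2: stock 125.1572 → up 172.7169 (V=20.8369), down 77.5974 (V=74.2826). Price 22.4980; hedge Δ=-0.5619, bond B=92.8212.
  t=3,j=3: stock 278.5756 → up 384.4344 (V=232.5544), down 172.7169 (V=20.8369). Price 158.9851; hedge Δ=1.0000, bond B=-119.5906.
  t=2,j=0: stock 40.7464 → up 56.2300 (V=63.3605), down 25.2628 (V=94.3278). Price 53.4194; hedge Δ=-1.0000, bond B=94.1658.
  t=2,j=1: stock 90.6936 → up 125.1572 (V=22.4980), down 56.2300 (V=63.3605). Price 22.3719; hedge Δ=-0.5928, bond B=76.1384.
  t=2,j=2: stock 201.8664 → up 278.5756 (V=158.9851), down 125.1572 (V=22.4980). Price 109.6302; hedge Δ=0.8896, bond B=-69.9581.
  t=1,j=0: stock 65.7200 → up 90.6936 (V=22.3719), down 40.7464 (V=53.4194). Price 21.1540; hedge Δ=-0.6216, bond B=62.0060.
  t=1,j=1: stock 146.2800 → up 201.8664 (V=109.6302), down 90.6936 (V=22.3719). Price 76.3785; hedge Δ=0.7849, bond B=-38.4351.
  t=0,j=0: stock 106.0000 → up 146.2800 (V=76.3785), down 65.7200 (V=21.1540). Price 53.8469; hedge Δ=0.6855, bond B=-18.8170.
Check: Δ(0,0)·S0 + B(0,0) = 53.8469 = V0.

(0,0): Delta=0.6855 Bond=-18.8170
(1,0): Delta=-0.6216 Bond=62.0060
(1,1): Delta=0.7849 Bond=-38.4351
(2,0): Delta=-1.0000 Bond=94.1658
(2,1): Delta=-0.5928 Bond=76.1384
(2,2): Delta=0.8896 Bond=-69.9581
(3,0): Delta=-1.0000 Bond=119.5906
(3,1): Delta=-1.0000 Bond=119.5906
(3,2): Delta=-0.5619 Bond=92.8212
(3,3): Delta=1.0000 Bond=-119.5906
V0=53.8469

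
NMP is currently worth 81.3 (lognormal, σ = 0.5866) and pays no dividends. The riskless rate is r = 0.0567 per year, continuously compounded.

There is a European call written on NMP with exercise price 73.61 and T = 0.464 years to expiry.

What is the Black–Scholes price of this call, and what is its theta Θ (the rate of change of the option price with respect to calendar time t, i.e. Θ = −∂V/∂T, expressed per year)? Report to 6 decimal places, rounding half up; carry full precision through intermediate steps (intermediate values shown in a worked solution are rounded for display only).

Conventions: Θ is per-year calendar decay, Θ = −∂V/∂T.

price = 17.500106
Θ = -14.453657

σ√T = 0.5866·√0.464 = 0.399578
d₁ = (ln(S/K) + (r+σ²/2)T) / (σ√T) = (ln(81.3/73.61) + (0.0567+0.5866²/2)·0.464) / 0.399578 = (0.099365 + 0.106140) / 0.399578 = 0.514306
d₂ = d₁ − σ√T = 0.514306 − 0.399578 = 0.114728
e^{−rT} = 0.974034
N(d₁) = 0.696481,  N(d₂) = 0.545670
Call price V = S·N(d₁) − K·e^{−rT}·N(d₂) = 56.623896 − 39.123790 = 17.500106
φ(d₁) = (1/√(2π))·e^{−d₁²/2} = 0.349520
Θ = −S·φ(d₁)·σ/(2√T) − r·K·e^{−rT}·N(d₂) = −12.235338 − 2.218319 = -14.453657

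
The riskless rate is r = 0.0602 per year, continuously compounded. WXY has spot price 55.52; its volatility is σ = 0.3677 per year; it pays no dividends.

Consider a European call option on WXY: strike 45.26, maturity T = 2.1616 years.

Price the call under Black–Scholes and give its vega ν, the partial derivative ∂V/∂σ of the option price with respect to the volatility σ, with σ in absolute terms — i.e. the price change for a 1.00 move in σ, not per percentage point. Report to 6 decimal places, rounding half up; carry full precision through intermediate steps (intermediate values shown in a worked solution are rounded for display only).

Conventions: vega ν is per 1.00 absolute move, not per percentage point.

σ√T = 0.3677·√2.1616 = 0.540607
d₁ = (ln(S/K) + (r+σ²/2)T) / (σ√T) = (ln(55.52/45.26) + (0.0602+0.3677²/2)·2.1616) / 0.540607 = (0.204320 + 0.276256) / 0.540607 = 0.888957
d₂ = d₁ − σ√T = 0.888957 − 0.540607 = 0.348350
e^{−rT} = 0.877983
N(d₁) = 0.812987,  N(d₂) = 0.636211
Call price V = S·N(d₁) − K·e^{−rT}·N(d₂) = 45.137026 − 25.281447 = 19.855579
φ(d₁) = (1/√(2π))·e^{−d₁²/2} = 0.268727
ν = S·φ(d₁)·√T = 21.935521

price = 19.855579
ν = 21.935521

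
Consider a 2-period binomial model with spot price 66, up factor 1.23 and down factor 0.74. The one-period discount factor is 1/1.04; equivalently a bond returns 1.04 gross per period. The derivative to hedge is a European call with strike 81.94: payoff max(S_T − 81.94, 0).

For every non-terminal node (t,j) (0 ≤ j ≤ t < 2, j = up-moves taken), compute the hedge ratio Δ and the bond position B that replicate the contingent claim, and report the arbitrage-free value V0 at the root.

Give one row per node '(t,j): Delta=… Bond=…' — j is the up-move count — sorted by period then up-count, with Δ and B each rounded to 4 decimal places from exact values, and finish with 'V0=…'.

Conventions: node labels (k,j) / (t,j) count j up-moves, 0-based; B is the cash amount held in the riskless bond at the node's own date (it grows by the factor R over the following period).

Under the risk-neutral measure, an up-move has probability p* = (R−d)/(u−d) = 0.6122 and values discount at R = 1.04.
Payoffs at expiry: V(2,0)=0.0000, V(2,1)=0.0000, V(2,2)=17.9114
  t=1,j=0: stock 48.8400 → up 60.0732 (V=0.0000), down 36.1416 (V=0.0000). Price 0.0000; hedge Δ=0.0000, bond B=0.0000.
  t=1,j=1: stock 81.1800 → up 99.8514 (V=17.9114), down 60.0732 (V=0.0000). Price 10.5444; hedge Δ=0.4503, bond B=-26.0095.
  t=0,j=0: stock 66.0000 → up 81.1800 (V=10.5444), down 48.8400 (V=0.0000). Price 6.2074; hedge Δ=0.3260, bond B=-15.3117.
As a check, the time-0 holding Δ(0,0)·S0 + B(0,0) comes to 6.2074 — exactly V0.

(0,0): Delta=0.3260 Bond=-15.3117
(1,0): Delta=0.0000 Bond=0.0000
(1,1): Delta=0.4503 Bond=-26.0095
V0=6.2074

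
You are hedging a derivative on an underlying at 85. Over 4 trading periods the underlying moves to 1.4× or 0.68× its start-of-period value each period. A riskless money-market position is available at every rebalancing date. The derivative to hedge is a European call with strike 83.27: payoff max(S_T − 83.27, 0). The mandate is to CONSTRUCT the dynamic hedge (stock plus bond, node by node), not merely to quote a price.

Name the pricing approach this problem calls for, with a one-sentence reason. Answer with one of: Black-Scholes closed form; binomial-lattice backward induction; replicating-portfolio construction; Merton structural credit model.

framework: replicating-portfolio construction

Key observation: since the answer must list Δ and B at each node of the 1.4/0.68 lattice on 85, the replicating-portfolio method — solving the two-state system at every node — is the one that applies.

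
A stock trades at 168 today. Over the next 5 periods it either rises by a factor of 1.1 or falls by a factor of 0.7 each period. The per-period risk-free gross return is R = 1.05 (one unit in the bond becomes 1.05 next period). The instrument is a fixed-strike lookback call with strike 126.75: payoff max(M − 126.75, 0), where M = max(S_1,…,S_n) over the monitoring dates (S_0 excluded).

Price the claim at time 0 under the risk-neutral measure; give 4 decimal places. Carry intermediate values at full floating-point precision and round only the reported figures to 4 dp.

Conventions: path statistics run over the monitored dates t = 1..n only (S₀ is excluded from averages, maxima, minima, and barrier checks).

price = 84.7353

No-arbitrage gives p* = (R−d)/(u−d) = 0.8750: enumerate every path, weight its payoff by its p*-probability, and discount by R^5.
Enumerate all 2^5 = 32 price paths (U = up ×1.1, D = down ×0.7); each path with k up-moves has probability p*^k·(1−p*)^(5−k).
DDDDD: M=117.6000, payoff=0.0000, prob=0.000031
UDDDD: M=184.8000, payoff=58.0500, prob=0.000214
DUDDD: M=129.3600, payoff=2.6100, prob=0.000214
UUDDD: M=203.2800, payoff=76.5300, prob=0.001495
DDUDD: M=117.6000, payoff=0.0000, prob=0.000214
UDUDD: M=184.8000, payoff=58.0500, prob=0.001495
DUUDD: M=142.2960, payoff=15.5460, prob=0.001495
UUUDD: M=223.6080, payoff=96.8580, prob=0.010468
DDDUD: M=117.6000, payoff=0.0000, prob=0.000214
UDDUD: M=184.8000, payoff=58.0500, prob=0.001495
DUDUD: M=129.3600, payoff=2.6100, prob=0.001495
UUDUD: M=203.2800, payoff=76.5300, prob=0.010468
DDUUD: M=117.6000, payoff=0.0000, prob=0.001495
UDUUD: M=184.8000, payoff=58.0500, prob=0.010468
DUUUD: M=156.5256, payoff=29.7756, prob=0.010468
UUUUD: M=245.9688, payoff=119.2188, prob=0.073273
DDDDU: M=117.6000, payoff=0.0000, prob=0.000214
UDDDU: M=184.8000, payoff=58.0500, prob=0.001495
DUDDU: M=129.3600, payoff=2.6100, prob=0.001495
UUDDU: M=203.2800, payoff=76.5300, prob=0.010468
DDUDU: M=117.6000, payoff=0.0000, prob=0.001495
UDUDU: M=184.8000, payoff=58.0500, prob=0.010468
DUUDU: M=142.2960, payoff=15.5460, prob=0.010468
UUUDU: M=223.6080, payoff=96.8580, prob=0.073273
DDDUU: M=117.6000, payoff=0.0000, prob=0.001495
UDDUU: M=184.8000, payoff=58.0500, prob=0.010468
DUDUU: M=129.3600, payoff=2.6100, prob=0.010468
UUDUU: M=203.2800, payoff=76.5300, prob=0.073273
DDUUU: M=117.6000, payoff=0.0000, prob=0.010468
UDUUU: M=184.8000, payoff=58.0500, prob=0.073273
DUUUU: M=172.1782, payoff=45.4282, prob=0.073273
UUUUU: M=270.5657, payoff=143.8157, prob=0.512909
Price = Σ prob·payoff / R^5 = 108.146102 / 1.276282 = 84.7353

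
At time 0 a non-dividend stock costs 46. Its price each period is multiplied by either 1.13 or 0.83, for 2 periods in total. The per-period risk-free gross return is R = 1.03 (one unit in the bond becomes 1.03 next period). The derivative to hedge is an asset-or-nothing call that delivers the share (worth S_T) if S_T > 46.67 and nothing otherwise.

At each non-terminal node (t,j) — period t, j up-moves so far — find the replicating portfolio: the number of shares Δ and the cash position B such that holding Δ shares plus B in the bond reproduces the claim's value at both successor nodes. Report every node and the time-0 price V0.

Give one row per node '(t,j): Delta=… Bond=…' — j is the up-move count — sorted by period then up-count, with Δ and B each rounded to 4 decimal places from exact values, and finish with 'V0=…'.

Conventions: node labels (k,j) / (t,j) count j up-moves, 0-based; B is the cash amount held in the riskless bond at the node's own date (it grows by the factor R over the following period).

(0,0): Delta=2.7549 Bond=-102.1188
(1,0): Delta=0.0000 Bond=0.0000
(1,1): Delta=3.7667 Bond=-157.7736
V0=24.6069

Risk-neutral probability p* = (R−d)/(u−d) = (1.03−0.83)/(1.13−0.83) = 0.6667.
Terminal payoffs: V(2,0)=0.0000, V(2,1)=0.0000, V(2,2)=58.7374
  t=1,j=0: stock 38.1800 → up 43.1434 (V=0.0000), down 31.6894 (V=0.0000). Price 0.0000; hedge Δ=0.0000, bond B=0.0000.
  t=1,j=1: stock 51.9800 → up 58.7374 (V=58.7374), down 43.1434 (V=0.0000). Price 38.0177; hedge Δ=3.7667, bond B=-157.7736.
  t=0,j=0: stock 46.0000 → up 51.9800 (V=38.0177), down 38.1800 (V=0.0000). Price 24.6069; hedge Δ=2.7549, bond B=-102.1188.
Sanity check at the root: Δ(0,0)·S0 + B(0,0) reproduces V0 = 24.6069.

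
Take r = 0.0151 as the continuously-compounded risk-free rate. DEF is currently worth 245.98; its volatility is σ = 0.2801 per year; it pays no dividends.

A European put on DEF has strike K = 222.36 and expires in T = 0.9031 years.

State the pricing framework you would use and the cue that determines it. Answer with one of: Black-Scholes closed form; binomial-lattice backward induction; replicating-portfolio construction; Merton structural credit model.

framework: Black-Scholes closed form

Key observation: everything needed for the exact continuous-time valuation of the European put on DEF (strike 222.36) is given, and no feature rules the closed form out.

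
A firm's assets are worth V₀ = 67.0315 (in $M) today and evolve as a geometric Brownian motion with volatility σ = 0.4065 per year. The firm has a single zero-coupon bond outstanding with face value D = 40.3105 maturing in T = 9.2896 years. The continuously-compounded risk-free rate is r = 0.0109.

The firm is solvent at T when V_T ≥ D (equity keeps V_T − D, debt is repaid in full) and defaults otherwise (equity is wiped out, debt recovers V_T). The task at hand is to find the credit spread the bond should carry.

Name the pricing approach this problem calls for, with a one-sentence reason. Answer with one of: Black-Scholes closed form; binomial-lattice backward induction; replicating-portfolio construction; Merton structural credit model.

Key observation: the question is about default risk generated by asset-value dynamics against a debt face of 40.3105 — the structural framework prices exactly that.

framework: Merton structural credit model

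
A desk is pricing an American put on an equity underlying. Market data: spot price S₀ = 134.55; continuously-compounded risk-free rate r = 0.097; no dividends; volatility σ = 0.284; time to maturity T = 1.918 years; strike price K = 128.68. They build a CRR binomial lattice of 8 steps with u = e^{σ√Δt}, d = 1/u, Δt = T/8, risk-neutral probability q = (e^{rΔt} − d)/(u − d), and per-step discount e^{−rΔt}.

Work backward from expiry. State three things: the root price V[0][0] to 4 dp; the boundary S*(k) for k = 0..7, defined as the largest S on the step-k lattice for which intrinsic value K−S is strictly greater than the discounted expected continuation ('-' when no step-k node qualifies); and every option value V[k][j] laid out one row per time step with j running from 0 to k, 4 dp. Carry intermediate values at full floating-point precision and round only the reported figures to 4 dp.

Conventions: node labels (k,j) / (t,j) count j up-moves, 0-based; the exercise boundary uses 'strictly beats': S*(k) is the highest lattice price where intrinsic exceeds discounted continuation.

price = 10.0476
boundary = - - 101.8824 88.6557 101.8824 88.6557 101.8824 88.6557
tree:
10.0476
16.6725 5.0489
26.7976 9.0893 1.9542
40.0243 15.8947 3.9017 0.4421
51.5338 26.7976 7.6408 1.0047 0.0000
61.5492 40.0243 14.5780 2.2832 0.0000 0.0000
70.2643 51.5338 26.7976 5.1887 0.0000 0.0000 0.0000
77.8480 61.5492 40.0243 11.7917 0.0000 0.0000 0.0000 0.0000
84.4472 70.2643 51.5338 26.7976 0.0000 0.0000 0.0000 0.0000 0.0000

Δt=0.23975  u=1.14919  d=0.87018  q=0.54962  discount=0.97701
step 8 (expiry): payoffs max(K−S,0) = 84.4472 70.2643 51.5338 26.7976 0.0000 0.0000 0.0000 0.0000 0.0000
step 7: (k=7,j=0): S=50.8320, K−S=77.8480, hold=74.8900 ⇒ V=77.8480 exercise | (k=7,j=1): S=67.1308, K−S=61.5492, hold=58.5912 ⇒ V=61.5492 exercise | (k=7,j=2): S=88.6557, K−S=40.0243, hold=37.0663 ⇒ V=40.0243 exercise | (k=7,j=3): S=117.0823, K−S=11.5977, hold=11.7917 ⇒ V=11.7917 continue | (k=7,j=4): S=154.6237, K−S=0.0000, hold=0.0000 ⇒ V=0.0000 continue | (k=7,j=5): S=204.2024, K−S=0.0000, hold=0.0000 ⇒ V=0.0000 continue | (k=7,j=6): S=269.6780, K−S=0.0000, hold=0.0000 ⇒ V=0.0000 continue | (k=7,j=7): S=356.1477, K−S=0.0000, hold=0.0000 ⇒ V=0.0000 continue  boundary S*=88.6557
step 6: (k=6,j=0): S=58.4157, K−S=70.2643, hold=67.3063 ⇒ V=70.2643 exercise | (k=6,j=1): S=77.1462, K−S=51.5338, hold=48.5758 ⇒ V=51.5338 exercise | (k=6,j=2): S=101.8824, K−S=26.7976, hold=23.9438 ⇒ V=26.7976 exercise | (k=6,j=3): S=134.5500, K−S=0.0000, hold=5.1887 ⇒ V=5.1887 continue | (k=6,j=4): S=177.6922, K−S=0.0000, hold=0.0000 ⇒ V=0.0000 continue | (k=6,j=5): S=234.6676, K−S=0.0000, hold=0.0000 ⇒ V=0.0000 continue | (k=6,j=6): S=309.9116, K−S=0.0000, hold=0.0000 ⇒ V=0.0000 continue  boundary S*=101.8824
step 5: (k=5,j=0): S=67.1308, K−S=61.5492, hold=58.5912 ⇒ V=61.5492 exercise | (k=5,j=1): S=88.6557, K−S=40.0243, hold=37.0663 ⇒ V=40.0243 exercise | (k=5,j=2): S=117.0823, K−S=11.5977, hold=14.5780 ⇒ V=14.5780 continue | (k=5,j=3): S=154.6237, K−S=0.0000, hold=2.2832 ⇒ V=2.2832 continue | (k=5,j=4): S=204.2024, K−S=0.0000, hold=0.0000 ⇒ V=0.0000 continue | (k=5,j=5): S=269.6780, K−S=0.0000, hold=0.0000 ⇒ V=0.0000 continue  boundary S*=88.6557
step 4: (k=4,j=0): S=77.1462, K−S=51.5338, hold=48.5758 ⇒ V=51.5338 exercise | (k=4,j=1): S=101.8824, K−S=26.7976, hold=25.4400 ⇒ V=26.7976 exercise | (k=4,j=2): S=134.5500, K−S=0.0000, hold=7.6408 ⇒ V=7.6408 continue | (k=4,j=3): S=177.6922, K−S=0.0000, hold=1.0047 ⇒ V=1.0047 continue | (k=4,j=4): S=234.6676, K−S=0.0000, hold=0.0000 ⇒ V=0.0000 continue  boundary S*=101.8824
step 3: (k=3,j=0): S=88.6557, K−S=40.0243, hold=37.0663 ⇒ V=40.0243 exercise | (k=3,j=1): S=117.0823, K−S=11.5977, hold=15.8947 ⇒ V=15.8947 continue | (k=3,j=2): S=154.6237, K−S=0.0000, hold=3.9017 ⇒ V=3.9017 continue | (k=3,j=3): S=204.2024, K−S=0.0000, hold=0.4421 ⇒ V=0.4421 continue  boundary S*=88.6557
step 2: (k=2,j=0): S=101.8824, K−S=26.7976, hold=26.1471 ⇒ V=26.7976 exercise | (k=2,j=1): S=134.5500, K−S=0.0000, hold=9.0893 ⇒ V=9.0893 continue | (k=2,j=2): S=177.6922, K−S=0.0000, hold=1.9542 ⇒ V=1.9542 continue  boundary S*=101.8824
step 1: (k=1,j=0): S=117.0823, K−S=11.5977, hold=16.6725 ⇒ V=16.6725 continue | (k=1,j=1): S=154.6237, K−S=0.0000, hold=5.0489 ⇒ V=5.0489 continue  boundary S*=-
step 0: (k=0,j=0): S=134.5500, K−S=0.0000, hold=10.0476 ⇒ V=10.0476 continue  boundary S*=-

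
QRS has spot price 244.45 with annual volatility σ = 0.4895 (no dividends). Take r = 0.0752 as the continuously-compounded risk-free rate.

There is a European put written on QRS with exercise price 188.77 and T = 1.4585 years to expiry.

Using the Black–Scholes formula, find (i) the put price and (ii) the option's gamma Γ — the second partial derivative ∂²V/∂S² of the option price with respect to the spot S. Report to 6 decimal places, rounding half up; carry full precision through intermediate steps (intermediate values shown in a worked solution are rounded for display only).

σ√T = 0.4895·√1.4585 = 0.591161
d₁ = (ln(S/K) + (r+σ²/2)T) / (σ√T) = (ln(244.45/188.77) + (0.0752+0.4895²/2)·1.4585) / 0.591161 = (0.258481 + 0.284415) / 0.591161 = 0.918356
d₂ = d₁ − σ√T = 0.918356 − 0.591161 = 0.327195
e^{−rT} = 0.896122
N(−d₁) = 0.179216,  N(−d₂) = 0.371760
Put price V = K·e^{−rT}·N(−d₂) − S·N(−d₁) = 62.887291 − 43.809415 = 19.077876
φ(d₁) = (1/√(2π))·e^{−d₁²/2} = 0.261681
Γ = φ(d₁) / (S·σ·√T) = 0.001811

price = 19.077876
Γ = 0.001811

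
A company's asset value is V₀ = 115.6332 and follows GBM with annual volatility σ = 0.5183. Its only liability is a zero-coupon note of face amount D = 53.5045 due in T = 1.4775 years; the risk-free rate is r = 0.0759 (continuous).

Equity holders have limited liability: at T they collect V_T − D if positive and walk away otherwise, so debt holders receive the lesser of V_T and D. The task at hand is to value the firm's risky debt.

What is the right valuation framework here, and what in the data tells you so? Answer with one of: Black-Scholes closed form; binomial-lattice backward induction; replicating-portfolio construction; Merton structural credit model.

framework: Merton structural credit model

Key observation: the data describe a firm's assets (V₀ = 115.6332, GBM) and a single zero-coupon debt of face 53.5045, so credit quantities follow from equity-as-call in the structural model.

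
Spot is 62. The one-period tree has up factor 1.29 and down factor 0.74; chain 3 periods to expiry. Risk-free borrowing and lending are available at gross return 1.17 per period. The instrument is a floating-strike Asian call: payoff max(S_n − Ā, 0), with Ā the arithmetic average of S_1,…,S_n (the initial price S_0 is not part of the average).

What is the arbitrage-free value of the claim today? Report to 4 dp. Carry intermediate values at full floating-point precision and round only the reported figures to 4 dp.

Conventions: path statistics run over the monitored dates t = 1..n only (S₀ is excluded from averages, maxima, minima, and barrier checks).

Under the martingale measure an up-move has probability p* = 0.7818; value the claim as the probability-weighted average of per-path payoffs, discounted 3 periods at R = 1.17.
Enumerate all 2^3 = 8 price paths (U = up ×1.29, D = down ×0.74); each path with k up-moves has probability p*^k·(1−p*)^(3−k).
DDD: Ā=34.9850, payoff=0.0000, prob=0.010386
UDD: Ā=60.9874, payoff=0.0000, prob=0.037217
DUD: Ā=49.6207, payoff=0.0000, prob=0.037217
UUD: Ā=86.5010, payoff=0.0000, prob=0.133361
DDU: Ā=41.2094, payoff=2.5876, prob=0.037217
UDU: Ā=71.8380, payoff=4.5109, prob=0.133361
DUU: Ā=60.4714, payoff=15.8775, prob=0.133361
UUU: Ā=105.4163, payoff=27.6784, prob=0.477878
Price = Σ prob·payoff / R^3 = 16.042243 / 1.601613 = 10.0163

price = 10.0163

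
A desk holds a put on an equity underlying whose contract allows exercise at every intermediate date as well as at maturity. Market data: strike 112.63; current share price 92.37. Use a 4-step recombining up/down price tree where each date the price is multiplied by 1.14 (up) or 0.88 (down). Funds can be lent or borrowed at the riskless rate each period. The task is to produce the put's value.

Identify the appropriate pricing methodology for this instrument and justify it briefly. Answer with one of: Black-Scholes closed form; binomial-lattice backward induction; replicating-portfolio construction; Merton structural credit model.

Key observation: the exercise right at every one of the 4 steps is what matters: each node needs max(112.63 − S, continuation), which only the stepwise tree valuation starting from spot 92.37 delivers.

framework: binomial-lattice backward induction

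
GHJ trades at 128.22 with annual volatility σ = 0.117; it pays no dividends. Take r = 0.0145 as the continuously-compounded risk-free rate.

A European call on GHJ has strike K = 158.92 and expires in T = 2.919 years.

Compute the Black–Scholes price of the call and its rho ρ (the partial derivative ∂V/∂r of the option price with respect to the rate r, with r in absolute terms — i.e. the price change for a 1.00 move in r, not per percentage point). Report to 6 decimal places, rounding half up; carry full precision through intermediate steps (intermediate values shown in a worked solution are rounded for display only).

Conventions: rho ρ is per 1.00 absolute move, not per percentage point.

σ√T = 0.117·√2.919 = 0.199895
d₁ = (ln(S/K) + (r+σ²/2)T) / (σ√T) = (ln(128.22/158.92) + (0.0145+0.117²/2)·2.919) / 0.199895 = (-0.214653 + 0.062305) / 0.199895 = -0.762142
d₂ = d₁ − σ√T = -0.762142 − 0.199895 = -0.962038
e^{−rT} = 0.958558
N(d₁) = 0.222988,  N(d₂) = 0.168015
Call price V = S·N(d₁) − K·e^{−rT}·N(d₂) = 28.591459 − 25.594441 = 2.997018
ρ = K·T·e^{−rT}·N(d₂) = 74.710173

price = 2.997018
ρ = 74.710173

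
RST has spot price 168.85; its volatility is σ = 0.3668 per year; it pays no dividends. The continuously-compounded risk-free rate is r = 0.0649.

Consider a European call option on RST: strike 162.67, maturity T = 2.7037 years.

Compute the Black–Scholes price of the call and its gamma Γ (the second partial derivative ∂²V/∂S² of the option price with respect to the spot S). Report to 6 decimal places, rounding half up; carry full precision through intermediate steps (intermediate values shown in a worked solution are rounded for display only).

price = 54.516448
Γ = 0.003163

σ√T = 0.3668·√2.7037 = 0.603127
d₁ = (ln(S/K) + (r+σ²/2)T) / (σ√T) = (ln(168.85/162.67) + (0.0649+0.3668²/2)·2.7037) / 0.603127 = (0.037287 + 0.357351) / 0.603127 = 0.654321
d₂ = d₁ − σ√T = 0.654321 − 0.603127 = 0.051194
e^{−rT} = 0.839062
N(d₁) = 0.743547,  N(d₂) = 0.520414
Call price V = S·N(d₁) − K·e^{−rT}·N(d₂) = 125.547968 − 71.031519 = 54.516448
φ(d₁) = (1/√(2π))·e^{−d₁²/2} = 0.322064
Γ = φ(d₁) / (S·σ·√T) = 0.003163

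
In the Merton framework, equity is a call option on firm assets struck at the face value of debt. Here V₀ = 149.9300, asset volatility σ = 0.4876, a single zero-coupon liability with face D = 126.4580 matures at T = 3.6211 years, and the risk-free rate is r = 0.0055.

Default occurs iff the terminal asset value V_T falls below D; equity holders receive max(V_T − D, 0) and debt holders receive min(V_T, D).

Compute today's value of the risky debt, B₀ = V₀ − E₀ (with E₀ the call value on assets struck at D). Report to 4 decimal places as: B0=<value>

With assets at 149.9300 and a single debt payment of 126.4580 at 3.6211 years:
d₁ = [ln(V₀/D) + (r + σ²/2)T] / (σ√T)
   = [ln(149.9300/126.4580) + (0.0055 + 0.5·0.4876²)·3.6211] / (0.4876·√3.6211)
   = [0.170258 + 0.450381] / 0.927863 = 0.668891
d₂ = d₁ − σ√T = 0.668891 − 0.927863 = -0.258972
N(d₁) = 0.748218,  N(d₂) = 0.397828,  e^(−rT) = 0.980281
E₀ = V₀·N(d₁) − D·e^(−rT)·N(d₂)
   = 149.9300·0.748218 − 126.4580·0.980281·0.397828 = 62.863709
B₀ = V₀ − E₀ = 149.9300 − 62.863709 = 87.066291

B0=87.0663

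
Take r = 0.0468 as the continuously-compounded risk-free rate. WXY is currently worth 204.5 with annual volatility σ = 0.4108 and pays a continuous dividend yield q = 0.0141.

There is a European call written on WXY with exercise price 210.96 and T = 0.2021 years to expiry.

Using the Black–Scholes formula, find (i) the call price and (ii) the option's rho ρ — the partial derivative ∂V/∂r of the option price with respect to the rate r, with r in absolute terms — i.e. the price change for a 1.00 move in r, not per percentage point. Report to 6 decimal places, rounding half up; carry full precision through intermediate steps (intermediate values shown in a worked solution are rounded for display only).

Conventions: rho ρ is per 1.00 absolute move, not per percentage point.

σ√T = 0.4108·√0.2021 = 0.184677
d₁ = (ln(S/K) + (r−q+σ²/2)T) / (σ√T) = (ln(204.5/210.96) + (0.0468−0.0141+0.4108²/2)·0.2021) / 0.184677 = (-0.031101 + 0.023662) / 0.184677 = -0.040281
d₂ = d₁ − σ√T = -0.040281 − 0.184677 = -0.224959
e^{−rT} = 0.990586
e^{−qT} = 0.997154
N(d₁) = 0.483934,  N(d₂) = 0.411006
Call price V = S·e^{−qT}·N(d₁) − K·e^{−rT}·N(d₂) = 98.682984 − 85.889549 = 12.793435
ρ = K·T·e^{−rT}·N(d₂) = 17.358278

price = 12.793435
ρ = 17.358278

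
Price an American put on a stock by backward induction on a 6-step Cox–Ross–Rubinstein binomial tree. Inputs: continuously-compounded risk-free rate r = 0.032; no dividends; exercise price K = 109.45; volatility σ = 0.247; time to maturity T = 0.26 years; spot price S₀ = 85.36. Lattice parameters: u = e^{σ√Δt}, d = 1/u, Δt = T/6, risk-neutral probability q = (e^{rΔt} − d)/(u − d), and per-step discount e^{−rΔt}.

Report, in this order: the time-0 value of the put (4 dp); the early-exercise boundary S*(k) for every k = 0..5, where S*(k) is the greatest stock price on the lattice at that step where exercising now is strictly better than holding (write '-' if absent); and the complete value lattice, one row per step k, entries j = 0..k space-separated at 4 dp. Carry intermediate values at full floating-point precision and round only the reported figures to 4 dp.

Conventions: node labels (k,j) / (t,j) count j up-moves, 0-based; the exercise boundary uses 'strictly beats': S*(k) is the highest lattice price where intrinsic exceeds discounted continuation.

price = 24.0900
boundary = 85.3600 89.8638 85.3600 89.8638 94.6051 99.5967
tree:
24.0900
28.3680 19.5862
32.4317 24.0900 14.9827
36.2917 28.3680 19.5862 10.4323
39.9582 32.4317 24.0900 14.8449 6.0600
43.4409 36.2917 28.3680 19.5862 9.8533 2.2931
46.7492 39.9582 32.4317 24.0900 14.8449 4.5984 0.0000

params: Δt=0.04333 u=1.05276 d=0.94988 q=0.50064 e^(-rΔt)=0.99861
t_6 payoffs: 46.7492 39.9582 32.4317 24.0900 14.8449 4.5984 0.0000
t_5: node(5,0) S=66.0091 payoff=43.4409 vs cont=43.2893 → 43.4409 [stop]  node(5,1) S=73.1583 payoff=36.2917 vs cont=36.1400 → 36.2917 [stop]  node(5,2) S=81.0820 payoff=28.3680 vs cont=28.2164 → 28.3680 [stop]  node(5,3) S=89.8638 payoff=19.5862 vs cont=19.4346 → 19.5862 [stop]  node(5,4) S=99.5967 payoff=9.8533 vs cont=9.7016 → 9.8533 [stop]  node(5,5) S=110.3838 payoff=0.0000 vs cont=2.2931 → 2.2931 [wait]  ⇒ S*(5)=99.5967
t_4: node(4,0) S=69.4918 payoff=39.9582 vs cont=39.8065 → 39.9582 [stop]  node(4,1) S=77.0183 payoff=32.4317 vs cont=32.2800 → 32.4317 [stop]  node(4,2) S=85.3600 payoff=24.0900 vs cont=23.9383 → 24.0900 [stop]  node(4,3) S=94.6051 payoff=14.8449 vs cont=14.6932 → 14.8449 [stop]  node(4,4) S=104.8516 payoff=4.5984 vs cont=6.0600 → 6.0600 [wait]  ⇒ S*(4)=94.6051
t_3: node(3,0) S=73.1583 payoff=36.2917 vs cont=36.1400 → 36.2917 [stop]  node(3,1) S=81.0820 payoff=28.3680 vs cont=28.2164 → 28.3680 [stop]  node(3,2) S=89.8638 payoff=19.5862 vs cont=19.4346 → 19.5862 [stop]  node(3,3) S=99.5967 payoff=9.8533 vs cont=10.4323 → 10.4323 [wait]  ⇒ S*(3)=89.8638
t_2: node(2,0) S=77.0183 payoff=32.4317 vs cont=32.2800 → 32.4317 [stop]  node(2,1) S=85.3600 payoff=24.0900 vs cont=23.9383 → 24.0900 [stop]  node(2,2) S=94.6051 payoff=14.8449 vs cont=14.9827 → 14.9827 [wait]  ⇒ S*(2)=85.3600
t_1: node(1,0) S=81.0820 payoff=28.3680 vs cont=28.2164 → 28.3680 [stop]  node(1,1) S=89.8638 payoff=19.5862 vs cont=19.5035 → 19.5862 [stop]  ⇒ S*(1)=89.8638
t_0: node(0,0) S=85.3600 payoff=24.0900 vs cont=23.9383 → 24.0900 [stop]  ⇒ S*(0)=85.3600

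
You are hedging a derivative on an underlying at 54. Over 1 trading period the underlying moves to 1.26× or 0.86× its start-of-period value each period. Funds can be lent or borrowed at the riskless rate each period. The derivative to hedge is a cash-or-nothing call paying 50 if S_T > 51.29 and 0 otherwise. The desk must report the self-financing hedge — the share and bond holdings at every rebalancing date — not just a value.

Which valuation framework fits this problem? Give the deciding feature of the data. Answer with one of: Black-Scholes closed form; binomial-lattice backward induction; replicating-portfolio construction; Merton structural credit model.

framework: replicating-portfolio construction

Key observation: the deliverable is the dynamic trading strategy on the 1-step tree (spot 54, moves 1.26 and 0.86), so the valuation must go through the node-by-node replicating-portfolio solve.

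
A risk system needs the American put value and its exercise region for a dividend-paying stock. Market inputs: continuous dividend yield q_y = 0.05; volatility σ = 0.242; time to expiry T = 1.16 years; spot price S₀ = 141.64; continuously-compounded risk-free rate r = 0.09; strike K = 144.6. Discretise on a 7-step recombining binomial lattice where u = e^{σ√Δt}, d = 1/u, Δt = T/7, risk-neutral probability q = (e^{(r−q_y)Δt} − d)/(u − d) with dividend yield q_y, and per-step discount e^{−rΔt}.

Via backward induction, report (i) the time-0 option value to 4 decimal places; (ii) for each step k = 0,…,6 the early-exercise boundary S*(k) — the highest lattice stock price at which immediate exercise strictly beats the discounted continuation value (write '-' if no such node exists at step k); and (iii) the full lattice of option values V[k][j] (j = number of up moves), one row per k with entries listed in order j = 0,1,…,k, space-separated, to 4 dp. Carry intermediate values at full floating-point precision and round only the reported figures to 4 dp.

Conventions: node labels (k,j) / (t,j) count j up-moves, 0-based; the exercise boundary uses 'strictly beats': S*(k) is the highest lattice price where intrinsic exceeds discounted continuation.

params: Δt=0.16571 u=1.10353 d=0.90618 q=0.50909 e^(-rΔt)=0.98520
t_7 payoffs: 73.5279 58.0501 39.2015 16.2482 0.0000 0.0000 0.0000 0.0000
t_6: node(6,0) S=78.4301 payoff=66.1699 vs cont=64.6764 → 66.1699 [stop]  node(6,1) S=95.5104 payoff=49.0896 vs cont=47.7371 → 49.0896 [stop]  node(6,2) S=116.3103 payoff=28.2897 vs cont=27.1088 → 28.2897 [stop]  node(6,3) S=141.6400 payoff=2.9600 vs cont=7.8583 → 7.8583 [wait]  node(6,4) S=172.4859 payoff=0.0000 vs cont=0.0000 → 0.0000 [wait]  node(6,5) S=210.0493 payoff=0.0000 vs cont=0.0000 → 0.0000 [wait]  node(6,6) S=255.7931 payoff=0.0000 vs cont=0.0000 → 0.0000 [wait]  ⇒ S*(6)=116.3103
t_5: node(5,0) S=86.5499 payoff=58.0501 vs cont=56.6236 → 58.0501 [stop]  node(5,1) S=105.3985 payoff=39.2015 vs cont=37.9306 → 39.2015 [stop]  node(5,2) S=128.3518 payoff=16.2482 vs cont=17.6234 → 17.6234 [wait]  node(5,3) S=156.3039 payoff=0.0000 vs cont=3.8006 → 3.8006 [wait]  node(5,4) S=190.3432 payoff=0.0000 vs cont=0.0000 → 0.0000 [wait]  node(5,5) S=231.7955 payoff=0.0000 vs cont=0.0000 → 0.0000 [wait]  ⇒ S*(5)=105.3985
t_4: node(4,0) S=95.5104 payoff=49.0896 vs cont=47.7371 → 49.0896 [stop]  node(4,1) S=116.3103 payoff=28.2897 vs cont=27.7986 → 28.2897 [stop]  node(4,2) S=141.6400 payoff=2.9600 vs cont=10.4296 → 10.4296 [wait]  node(4,3) S=172.4859 payoff=0.0000 vs cont=1.8381 → 1.8381 [wait]  node(4,4) S=210.0493 payoff=0.0000 vs cont=0.0000 → 0.0000 [wait]  ⇒ S*(4)=116.3103
t_3: node(3,0) S=105.3985 payoff=39.2015 vs cont=37.9306 → 39.2015 [stop]  node(3,1) S=128.3518 payoff=16.2482 vs cont=18.9131 → 18.9131 [wait]  node(3,2) S=156.3039 payoff=0.0000 vs cont=5.9661 → 5.9661 [wait]  node(3,3) S=190.3432 payoff=0.0000 vs cont=0.8890 → 0.8890 [wait]  ⇒ S*(3)=105.3985
t_2: node(2,0) S=116.3103 payoff=28.2897 vs cont=28.4454 → 28.4454 [wait]  node(2,1) S=141.6400 payoff=2.9600 vs cont=12.1395 → 12.1395 [wait]  node(2,2) S=172.4859 payoff=0.0000 vs cont=3.3313 → 3.3313 [wait]  ⇒ S*(2)=-
t_1: node(1,0) S=128.3518 payoff=16.2482 vs cont=19.8460 → 19.8460 [wait]  node(1,1) S=156.3039 payoff=0.0000 vs cont=7.5420 → 7.5420 [wait]  ⇒ S*(1)=-
t_0: node(0,0) S=141.6400 payoff=2.9600 vs cont=13.3811 → 13.3811 [wait]  ⇒ S*(0)=-

price = 13.3811
boundary = - - - 105.3985 116.3103 105.3985 116.3103
tree:
13.3811
19.8460 7.5420
28.4454 12.1395 3.3313
39.2015 18.9131 5.9661 0.8890
49.0896 28.2897 10.4296 1.8381 0.0000
58.0501 39.2015 17.6234 3.8006 0.0000 0.0000
66.1699 49.0896 28.2897 7.8583 0.0000 0.0000 0.0000
73.5279 58.0501 39.2015 16.2482 0.0000 0.0000 0.0000 0.0000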